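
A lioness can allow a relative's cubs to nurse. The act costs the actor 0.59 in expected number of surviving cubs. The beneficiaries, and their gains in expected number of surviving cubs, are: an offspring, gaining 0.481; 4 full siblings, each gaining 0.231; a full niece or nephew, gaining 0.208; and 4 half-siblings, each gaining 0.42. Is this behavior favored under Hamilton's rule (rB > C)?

Hamilton's rule: the trait is favored when the sum of r·B over every recipient exceeds the actor's cost C.
r to an offspring = 1/2 (one parent–offspring link: r = (1/2)^1 = 1/2).
r to a full sibling = 0.5 (full sibs share both parents — two paths of length 2: r = 2·(1/2)^2 = 1/2).
r to a full niece or nephew = 0.25 (full aunt/uncle↔niece/nephew: two paths of length 3 through the shared grandparent pair: r = 2·(1/2)^3 = 1/4).
r to a half-sibling = 0.25 (half-sibs share one parent — one path of length 2: r = (1/2)^2 = 1/4).
Summing one r·B term per recipient: 1·0.5·0.481 + 4·0.5·0.231 + 1·0.25·0.208 + 4·0.25·0.42 = 1.1745.
1.1745 > 0.59: the indirect benefit exceeds the cost.

Yes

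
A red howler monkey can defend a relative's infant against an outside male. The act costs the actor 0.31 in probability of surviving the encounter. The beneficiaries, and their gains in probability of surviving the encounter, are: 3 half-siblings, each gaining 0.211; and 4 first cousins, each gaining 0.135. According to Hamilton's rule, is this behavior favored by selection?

Hamilton's rule: the trait is favored when the sum of r·B over every recipient exceeds the actor's cost C.
r to a half-sibling = 1/4 (half-sibs share one parent — one path of length 2: r = (1/2)^2 = 1/4).
r to a first cousin = 0.125 (first cousins share one grandparent pair — two paths of length 4: r = 2·(1/2)^4 = 1/8).
Summing one r·B term per recipient: 3·0.25·0.211 + 4·0.125·0.135 = 0.22575.
0.22575 < 0.31: the indirect benefit is less than the cost.

No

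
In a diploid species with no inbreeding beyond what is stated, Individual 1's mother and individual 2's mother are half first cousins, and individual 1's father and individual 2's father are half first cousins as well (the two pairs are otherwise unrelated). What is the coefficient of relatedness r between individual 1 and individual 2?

0.03125

Wright's path rule: contributions from independent ancestry routes add.
Individual 1 and individual 2 are related in two ways: half second cousins through their mothers (r = 1/64) and half second cousins through their fathers (r = 1/64).
r = 1/64 + 1/64 = 1/32 = 0.03125.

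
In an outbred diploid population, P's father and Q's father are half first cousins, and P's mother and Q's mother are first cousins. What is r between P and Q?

Wright's path rule: contributions from independent ancestry routes add.
P and Q are related in two ways: half second cousins through their fathers (r = 1/64) and second cousins through their mothers (r = 1/32).
r = 1/64 + 1/32 = 0.046875.

0.046875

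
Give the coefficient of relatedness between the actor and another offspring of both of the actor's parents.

Each parent–offspring link contributes a factor of 1/2, and independent paths through distinct common ancestors add.
Full sibs share both parents — two paths of length 2: r = 2·(1/2)^2 = 1/2.

0.5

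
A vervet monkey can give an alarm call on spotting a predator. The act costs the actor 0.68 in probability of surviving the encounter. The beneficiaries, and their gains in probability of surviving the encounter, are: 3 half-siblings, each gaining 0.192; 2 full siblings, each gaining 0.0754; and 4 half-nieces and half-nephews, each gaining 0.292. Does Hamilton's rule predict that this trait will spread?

Hamilton's rule: the trait is favored when the sum of r·B over every recipient exceeds the actor's cost C.
r to a half-sibling = 0.25 (half-sibs share one parent — one path of length 2: r = (1/2)^2 = 1/4).
r to a full sibling = 0.5 (full sibs share both parents — two paths of length 2: r = 2·(1/2)^2 = 1/2).
r to a half-niece or half-nephew = 1/8 (half-aunt/uncle↔niece/nephew: one path of length 3: r = (1/2)^3 = 1/8).
Summing one r·B term per recipient: 3·0.25·0.192 + 2·0.5·0.0754 + 4·0.125·0.292 = 0.3654.
0.3654 < 0.68: the indirect benefit is less than the cost.

No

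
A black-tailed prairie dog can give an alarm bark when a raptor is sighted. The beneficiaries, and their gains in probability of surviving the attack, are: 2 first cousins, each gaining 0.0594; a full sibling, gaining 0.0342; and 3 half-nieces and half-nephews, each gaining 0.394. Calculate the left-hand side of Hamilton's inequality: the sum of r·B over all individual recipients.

0.1797

r to a first cousin = 0.125 (first cousins share one grandparent pair — two paths of length 4: r = 2·(1/2)^4 = 1/8).
r to a full sibling = 0.5 (full sibs share both parents — two paths of length 2: r = 2·(1/2)^2 = 1/2).
r to a half-niece or half-nephew = 1/8 (half-aunt/uncle↔niece/nephew: one path of length 3: r = (1/2)^3 = 1/8).
Summing one r·B term per recipient: 2·0.125·0.0594 + 1·0.5·0.0342 + 3·0.125·0.394 = 0.1797.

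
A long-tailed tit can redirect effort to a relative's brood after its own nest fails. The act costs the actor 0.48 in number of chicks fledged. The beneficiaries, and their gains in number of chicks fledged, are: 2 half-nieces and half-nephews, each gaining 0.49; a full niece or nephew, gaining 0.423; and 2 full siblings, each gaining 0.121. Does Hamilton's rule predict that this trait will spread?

Hamilton's rule: the trait is favored when the sum of r·B over every recipient exceeds the actor's cost C.
r to a half-niece or half-nephew = 0.125 (half-aunt/uncle↔niece/nephew: one path of length 3: r = (1/2)^3 = 1/8).
r to a full niece or nephew = 0.25 (full aunt/uncle↔niece/nephew: two paths of length 3 through the shared grandparent pair: r = 2·(1/2)^3 = 1/4).
r to a full sibling = 0.5 (full sibs share both parents — two paths of length 2: r = 2·(1/2)^2 = 1/2).
Summing one r·B term per recipient: 2·0.125·0.49 + 1·0.25·0.423 + 2·0.5·0.121 = 0.34925.
0.34925 < 0.48: the indirect benefit is less than the cost.

No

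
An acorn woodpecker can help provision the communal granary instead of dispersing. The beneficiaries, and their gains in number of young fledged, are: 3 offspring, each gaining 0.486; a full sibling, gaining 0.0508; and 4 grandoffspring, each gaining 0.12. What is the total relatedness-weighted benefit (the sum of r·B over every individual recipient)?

r to an offspring = 1/2 (one parent–offspring link: r = (1/2)^1 = 1/2).
r to a full sibling = 1/2 (full sibs share both parents — two paths of length 2: r = 2·(1/2)^2 = 1/2).
r to a grandoffspring = 1/4 (two parent–offspring links: r = (1/2)^2 = 1/4).
Summing one r·B term per recipient: 3·0.5·0.486 + 1·0.5·0.0508 + 4·0.25·0.12 = 0.8744.

0.8744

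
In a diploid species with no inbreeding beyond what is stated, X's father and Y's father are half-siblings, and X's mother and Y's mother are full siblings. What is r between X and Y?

0.1875

Independent pedigree routes through distinct common ancestors add.
X and Y are related in two ways: half first cousins through their fathers (r = 1/16) and first cousins through their mothers (r = 1/8).
r = 1/16 + 1/8 = 3/16 = 0.1875.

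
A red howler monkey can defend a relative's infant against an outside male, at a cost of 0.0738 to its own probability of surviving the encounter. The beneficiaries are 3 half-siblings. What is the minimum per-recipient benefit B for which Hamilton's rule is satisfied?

0.0984

r to a half-sibling = 1/4 (half-sibs share one parent — one path of length 2: r = (1/2)^2 = 1/4).
Hamilton's rule with n recipients of equal r: n·r·B > C, so B > C/(n·r) = 0.0738/(3·0.25) = 0.0984.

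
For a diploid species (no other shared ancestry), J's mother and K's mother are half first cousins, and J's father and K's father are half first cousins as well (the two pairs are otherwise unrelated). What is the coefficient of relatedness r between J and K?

Wright's path rule: contributions from independent ancestry routes add.
J and K are related in two ways: half second cousins through their mothers (r = 1/64) and half second cousins through their fathers (r = 1/64).
r = 1/64 + 1/64 = 0.03125.

0.03125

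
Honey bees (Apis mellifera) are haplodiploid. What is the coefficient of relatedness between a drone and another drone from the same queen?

Haploid brothers each carry a random half of the queen's diploid genome, so on average they share half: r = 1/2.

0.5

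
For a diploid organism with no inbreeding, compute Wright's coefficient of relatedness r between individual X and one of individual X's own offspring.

Each parent–offspring link contributes a factor of 1/2, and independent paths through distinct common ancestors add.
One parent–offspring link: r = (1/2)^1 = 1/2.

0.5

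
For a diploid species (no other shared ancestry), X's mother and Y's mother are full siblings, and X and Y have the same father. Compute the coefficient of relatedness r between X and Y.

0.375

Independent pedigree routes through distinct common ancestors add.
X and Y are related in two ways: first cousins through their mothers (r = 1/8) and half-sibs through their shared father (r = 1/4).
r = 1/8 + 1/4 = 0.375.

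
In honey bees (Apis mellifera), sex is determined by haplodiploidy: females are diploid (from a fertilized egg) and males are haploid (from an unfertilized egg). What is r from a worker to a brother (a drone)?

Her haploid brother carries none of their father's genes and a random half of their mother's genome; that half matches the maternal half of her own genome with probability 1/2: r = 1/2 · 1/2 = 1/4.

0.25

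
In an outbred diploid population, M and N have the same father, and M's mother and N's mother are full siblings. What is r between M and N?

0.375

Wright's path rule: contributions from independent ancestry routes add.
M and N are related in two ways: half-sibs through their shared father (r = 1/4) and first cousins through their mothers (r = 1/8).
r = 1/4 + 1/8 = 3/8 = 0.375.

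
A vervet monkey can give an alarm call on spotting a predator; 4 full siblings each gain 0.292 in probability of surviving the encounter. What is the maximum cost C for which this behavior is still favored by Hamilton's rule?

0.584

r to a full sibling = 1/2 (full sibs share both parents — two paths of length 2: r = 2·(1/2)^2 = 1/2).
Hamilton's rule: n·r·B > C, so the trait is favored while C < n·r·B = 4·0.5·0.292 = 0.584.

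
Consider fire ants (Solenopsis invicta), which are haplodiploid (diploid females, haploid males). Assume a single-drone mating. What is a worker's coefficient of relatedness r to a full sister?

0.75

Haplodiploid full sisters inherit their father's entire haploid genome identically (contributing 1/2) and on average half of their mother's contribution (1/2 · 1/2 = 1/4); r = 1/2 + 1/4 = 3/4.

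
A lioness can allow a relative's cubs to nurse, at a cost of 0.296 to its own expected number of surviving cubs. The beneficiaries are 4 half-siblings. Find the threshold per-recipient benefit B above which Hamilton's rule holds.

0.296

r to a half-sibling = 0.25 (half-sibs share one parent — one path of length 2: r = (1/2)^2 = 1/4).
Hamilton's rule with n recipients of equal r: n·r·B > C, so B > C/(n·r) = 0.296/(4·0.25) = 0.296.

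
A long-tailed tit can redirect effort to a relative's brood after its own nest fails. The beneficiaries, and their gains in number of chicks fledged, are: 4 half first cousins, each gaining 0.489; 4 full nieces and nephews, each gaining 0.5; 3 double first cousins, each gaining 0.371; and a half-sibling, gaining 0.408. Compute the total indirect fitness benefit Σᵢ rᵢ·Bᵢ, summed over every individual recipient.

1.0025

r to a half first cousin = 0.0625 (half first cousins share one grandparent — one path of length 4: r = (1/2)^4 = 1/16).
r to a full niece or nephew = 1/4 (full aunt/uncle↔niece/nephew: two paths of length 3 through the shared grandparent pair: r = 2·(1/2)^3 = 1/4).
r to a double first cousin = 1/4 (double first cousins share both grandparent pairs — four paths of length 4: r = 4·(1/2)^4 = 1/4).
r to a half-sibling = 1/4 (half-sibs share one parent — one path of length 2: r = (1/2)^2 = 1/4).
Summing one r·B term per recipient: 4·0.0625·0.489 + 4·0.25·0.5 + 3·0.25·0.371 + 1·0.25·0.408 = 1.0025.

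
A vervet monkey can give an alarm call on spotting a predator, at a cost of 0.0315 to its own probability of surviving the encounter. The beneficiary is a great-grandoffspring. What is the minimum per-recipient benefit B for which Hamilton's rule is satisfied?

r to a great-grandoffspring = 0.125 (three parent–offspring links: r = (1/2)^3 = 1/8).
Hamilton's rule with n recipients of equal r: n·r·B > C, so B > C/(n·r) = 0.0315/(1·0.125) = 0.252.

0.252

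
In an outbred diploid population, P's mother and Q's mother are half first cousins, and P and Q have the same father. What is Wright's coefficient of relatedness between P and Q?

0.265625

With two independent routes of shared ancestry, r is the sum of the two contributions.
P and Q are related in two ways: half second cousins through their mothers (r = 1/64) and half-sibs through their shared father (r = 1/4).
r = 1/64 + 1/4 = 17/64 = 0.265625.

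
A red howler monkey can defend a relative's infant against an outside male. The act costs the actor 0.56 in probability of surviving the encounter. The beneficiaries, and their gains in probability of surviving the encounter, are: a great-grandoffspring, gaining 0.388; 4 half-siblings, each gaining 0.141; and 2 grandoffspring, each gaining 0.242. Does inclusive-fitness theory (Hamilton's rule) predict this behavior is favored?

Hamilton's rule: the trait is favored when the sum of r·B over every recipient exceeds the actor's cost C.
r to a great-grandoffspring = 1/8 (three parent–offspring links: r = (1/2)^3 = 1/8).
r to a half-sibling = 0.25 (half-sibs share one parent — one path of length 2: r = (1/2)^2 = 1/4).
r to a grandoffspring = 1/4 (two parent–offspring links: r = (1/2)^2 = 1/4).
Summing one r·B term per recipient: 1·0.125·0.388 + 4·0.25·0.141 + 2·0.25·0.242 = 0.3105.
0.3105 < 0.56: the indirect benefit is less than the cost.

No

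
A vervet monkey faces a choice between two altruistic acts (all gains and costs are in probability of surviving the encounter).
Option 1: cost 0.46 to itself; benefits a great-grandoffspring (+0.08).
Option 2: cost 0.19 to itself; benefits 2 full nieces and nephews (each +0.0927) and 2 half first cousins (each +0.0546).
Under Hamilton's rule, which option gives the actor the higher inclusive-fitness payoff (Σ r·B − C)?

Option 1: r to a great-grandoffspring = 0.125.
Option 1: Σ r·B − C = (1·0.125·0.08) − 0.46 = -0.45.
Option 2: r to a full niece or nephew = 0.25.
Option 2: r to a half first cousin = 0.0625.
Option 2: Σ r·B − C = (2·0.25·0.0927 + 2·0.0625·0.0546) − 0.19 = -0.136825.
Option 2 has the higher net inclusive-fitness payoff.

Option 2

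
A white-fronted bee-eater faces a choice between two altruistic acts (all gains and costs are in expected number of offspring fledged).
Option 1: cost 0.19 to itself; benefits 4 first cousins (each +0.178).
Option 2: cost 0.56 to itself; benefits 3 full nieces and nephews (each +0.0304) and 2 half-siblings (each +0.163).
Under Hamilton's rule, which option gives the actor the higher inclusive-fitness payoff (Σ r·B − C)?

Option 1

Option 1: r to a first cousin = 0.125.
Option 1: Σ r·B − C = (4·0.125·0.178) − 0.19 = -0.101.
Option 2: r to a full niece or nephew = 0.25.
Option 2: r to a half-sibling = 0.25.
Option 2: Σ r·B − C = (3·0.25·0.0304 + 2·0.25·0.163) − 0.56 = -0.4557.
Option 1 has the higher net inclusive-fitness payoff.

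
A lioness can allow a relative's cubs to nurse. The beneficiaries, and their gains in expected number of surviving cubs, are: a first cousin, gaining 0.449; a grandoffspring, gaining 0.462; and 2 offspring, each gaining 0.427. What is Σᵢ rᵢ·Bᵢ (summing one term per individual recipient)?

0.598625

r to a first cousin = 1/8 (first cousins share one grandparent pair — two paths of length 4: r = 2·(1/2)^4 = 1/8).
r to a grandoffspring = 0.25 (two parent–offspring links: r = (1/2)^2 = 1/4).
r to an offspring = 0.5 (one parent–offspring link: r = (1/2)^1 = 1/2).
Summing one r·B term per recipient: 1·0.125·0.449 + 1·0.25·0.462 + 2·0.5·0.427 = 0.598625.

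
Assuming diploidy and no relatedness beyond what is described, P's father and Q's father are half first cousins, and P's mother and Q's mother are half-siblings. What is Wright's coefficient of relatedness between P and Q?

Independent pedigree routes through distinct common ancestors add.
P and Q are related in two ways: half second cousins through their fathers (r = 1/64) and half first cousins through their mothers (r = 1/16).
r = 1/64 + 1/16 = 5/64 = 0.078125.

0.078125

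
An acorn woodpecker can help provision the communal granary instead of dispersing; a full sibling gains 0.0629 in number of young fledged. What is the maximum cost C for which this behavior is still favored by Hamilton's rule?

r to a full sibling = 0.5 (full sibs share both parents — two paths of length 2: r = 2·(1/2)^2 = 1/2).
Hamilton's rule: n·r·B > C, so the trait is favored while C < n·r·B = 1·0.5·0.0629 = 0.03145.

0.03145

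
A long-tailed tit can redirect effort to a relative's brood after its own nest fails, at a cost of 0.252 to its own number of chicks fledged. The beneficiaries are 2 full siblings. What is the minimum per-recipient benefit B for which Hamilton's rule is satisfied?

0.252

r to a full sibling = 1/2 (full sibs share both parents — two paths of length 2: r = 2·(1/2)^2 = 1/2).
Hamilton's rule with n recipients of equal r: n·r·B > C, so B > C/(n·r) = 0.252/(2·0.5) = 0.252.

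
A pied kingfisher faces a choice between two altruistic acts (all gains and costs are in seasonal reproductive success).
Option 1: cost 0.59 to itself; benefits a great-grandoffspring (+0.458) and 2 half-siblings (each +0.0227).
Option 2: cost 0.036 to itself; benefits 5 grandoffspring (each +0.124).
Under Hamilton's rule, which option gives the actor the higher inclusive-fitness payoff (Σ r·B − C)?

Option 2

Option 1: r to a great-grandoffspring = 0.125.
Option 1: r to a half-sibling = 0.25.
Option 1: Σ r·B − C = (1·0.125·0.458 + 2·0.25·0.0227) − 0.59 = -0.5214.
Option 2: r to a grandoffspring = 0.25.
Option 2: Σ r·B − C = (5·0.25·0.124) − 0.036 = 0.119.
Option 2 has the higher net inclusive-fitness payoff.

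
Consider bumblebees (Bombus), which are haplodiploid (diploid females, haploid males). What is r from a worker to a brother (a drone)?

0.25

Her haploid brother carries none of their father's genes and a random half of their mother's genome; that half matches the maternal half of her own genome with probability 1/2: r = 1/2 · 1/2 = 1/4.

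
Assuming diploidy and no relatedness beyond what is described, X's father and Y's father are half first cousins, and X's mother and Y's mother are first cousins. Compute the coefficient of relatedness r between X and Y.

0.046875

Independent pedigree routes through distinct common ancestors add.
X and Y are related in two ways: half second cousins through their fathers (r = 1/64) and second cousins through their mothers (r = 1/32).
r = 1/64 + 1/32 = 3/64 = 0.046875.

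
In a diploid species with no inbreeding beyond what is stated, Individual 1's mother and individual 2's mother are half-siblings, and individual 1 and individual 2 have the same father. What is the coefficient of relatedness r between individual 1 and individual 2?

Independent pedigree routes through distinct common ancestors add.
Individual 1 and individual 2 are related in two ways: half first cousins through their mothers (r = 1/16) and half-sibs through their shared father (r = 1/4).
r = 1/16 + 1/4 = 5/16 = 0.3125.

0.3125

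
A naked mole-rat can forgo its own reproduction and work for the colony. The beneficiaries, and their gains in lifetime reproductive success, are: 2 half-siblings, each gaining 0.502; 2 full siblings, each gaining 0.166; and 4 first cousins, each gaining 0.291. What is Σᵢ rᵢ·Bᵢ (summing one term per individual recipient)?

r to a half-sibling = 1/4 (half-sibs share one parent — one path of length 2: r = (1/2)^2 = 1/4).
r to a full sibling = 0.5 (full sibs share both parents — two paths of length 2: r = 2·(1/2)^2 = 1/2).
r to a first cousin = 1/8 (first cousins share one grandparent pair — two paths of length 4: r = 2·(1/2)^4 = 1/8).
Summing one r·B term per recipient: 2·0.25·0.502 + 2·0.5·0.166 + 4·0.125·0.291 = 0.5625.

0.5625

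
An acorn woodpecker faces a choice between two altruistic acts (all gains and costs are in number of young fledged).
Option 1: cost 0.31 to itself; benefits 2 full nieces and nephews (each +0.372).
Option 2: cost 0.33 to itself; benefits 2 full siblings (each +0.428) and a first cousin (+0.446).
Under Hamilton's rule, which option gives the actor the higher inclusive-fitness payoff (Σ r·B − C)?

Option 2

Option 1: r to a full niece or nephew = 0.25.
Option 1: Σ r·B − C = (2·0.25·0.372) − 0.31 = -0.124.
Option 2: r to a full sibling = 0.5.
Option 2: r to a first cousin = 0.125.
Option 2: Σ r·B − C = (2·0.5·0.428 + 1·0.125·0.446) − 0.33 = 0.15375.
Option 2 has the higher net inclusive-fitness payoff.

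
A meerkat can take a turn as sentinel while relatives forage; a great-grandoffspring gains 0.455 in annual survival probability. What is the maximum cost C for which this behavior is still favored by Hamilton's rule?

r to a great-grandoffspring = 0.125 (three parent–offspring links: r = (1/2)^3 = 1/8).
Hamilton's rule: n·r·B > C, so the trait is favored while C < n·r·B = 1·0.125·0.455 = 0.056875.

0.056875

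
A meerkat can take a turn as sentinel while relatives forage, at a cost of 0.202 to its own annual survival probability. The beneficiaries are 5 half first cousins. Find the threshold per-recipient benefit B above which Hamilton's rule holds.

r to a half first cousin = 0.0625 (half first cousins share one grandparent — one path of length 4: r = (1/2)^4 = 1/16).
Hamilton's rule with n recipients of equal r: n·r·B > C, so B > C/(n·r) = 0.202/(5·0.0625) = 0.6464.

0.6464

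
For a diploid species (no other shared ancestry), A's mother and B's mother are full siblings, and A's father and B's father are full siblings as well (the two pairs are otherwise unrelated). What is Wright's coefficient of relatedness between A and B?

0.25

Independent pedigree routes through distinct common ancestors add.
A and B are related in two ways: first cousins through their mothers (r = 1/8) and first cousins through their fathers (r = 1/8) — i.e. double first cousins.
r = 1/8 + 1/8 = 1/4 = 0.25.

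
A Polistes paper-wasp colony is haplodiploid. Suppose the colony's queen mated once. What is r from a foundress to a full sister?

0.75

Haplodiploid full sisters inherit their father's entire haploid genome identically (contributing 1/2) and on average half of their mother's contribution (1/2 · 1/2 = 1/4); r = 1/2 + 1/4 = 3/4.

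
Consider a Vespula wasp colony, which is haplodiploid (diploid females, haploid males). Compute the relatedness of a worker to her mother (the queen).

0.5

One meiotic link between diploid queen and diploid daughter: r = 1/2.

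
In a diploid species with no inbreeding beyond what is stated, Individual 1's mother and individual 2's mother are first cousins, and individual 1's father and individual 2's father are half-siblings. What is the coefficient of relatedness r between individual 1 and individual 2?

Wright's path rule: contributions from independent ancestry routes add.
Individual 1 and individual 2 are related in two ways: second cousins through their mothers (r = 1/32) and half first cousins through their fathers (r = 1/16).
r = 1/32 + 1/16 = 0.09375.

0.09375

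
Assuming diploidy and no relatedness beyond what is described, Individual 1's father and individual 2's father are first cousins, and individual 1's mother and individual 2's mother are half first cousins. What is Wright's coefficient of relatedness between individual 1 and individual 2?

Independent pedigree routes through distinct common ancestors add.
Individual 1 and individual 2 are related in two ways: second cousins through their fathers (r = 1/32) and half second cousins through their mothers (r = 1/64).
r = 1/32 + 1/64 = 3/64 = 0.046875.

0.046875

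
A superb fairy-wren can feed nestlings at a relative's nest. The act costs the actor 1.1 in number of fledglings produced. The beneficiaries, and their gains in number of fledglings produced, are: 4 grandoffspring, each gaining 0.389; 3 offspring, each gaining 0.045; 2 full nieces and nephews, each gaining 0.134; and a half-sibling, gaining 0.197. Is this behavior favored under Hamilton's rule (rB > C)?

No

Hamilton's rule: the trait is favored when the sum of r·B over every recipient exceeds the actor's cost C.
r to a grandoffspring = 0.25 (two parent–offspring links: r = (1/2)^2 = 1/4).
r to an offspring = 1/2 (one parent–offspring link: r = (1/2)^1 = 1/2).
r to a full niece or nephew = 0.25 (full aunt/uncle↔niece/nephew: two paths of length 3 through the shared grandparent pair: r = 2·(1/2)^3 = 1/4).
r to a half-sibling = 1/4 (half-sibs share one parent — one path of length 2: r = (1/2)^2 = 1/4).
Summing one r·B term per recipient: 4·0.25·0.389 + 3·0.5·0.045 + 2·0.25·0.134 + 1·0.25·0.197 = 0.57275.
0.57275 < 1.1: the indirect benefit is less than the cost.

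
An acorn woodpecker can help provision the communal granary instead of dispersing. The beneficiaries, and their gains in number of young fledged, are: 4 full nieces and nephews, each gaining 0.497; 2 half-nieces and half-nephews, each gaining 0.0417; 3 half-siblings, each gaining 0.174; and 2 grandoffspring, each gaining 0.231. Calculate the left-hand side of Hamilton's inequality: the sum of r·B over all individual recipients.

r to a full niece or nephew = 1/4 (full aunt/uncle↔niece/nephew: two paths of length 3 through the shared grandparent pair: r = 2·(1/2)^3 = 1/4).
r to a half-niece or half-nephew = 0.125 (half-aunt/uncle↔niece/nephew: one path of length 3: r = (1/2)^3 = 1/8).
r to a half-sibling = 1/4 (half-sibs share one parent — one path of length 2: r = (1/2)^2 = 1/4).
r to a grandoffspring = 0.25 (two parent–offspring links: r = (1/2)^2 = 1/4).
Summing one r·B term per recipient: 4·0.25·0.497 + 2·0.125·0.0417 + 3·0.25·0.174 + 2·0.25·0.231 = 0.753425.

0.753425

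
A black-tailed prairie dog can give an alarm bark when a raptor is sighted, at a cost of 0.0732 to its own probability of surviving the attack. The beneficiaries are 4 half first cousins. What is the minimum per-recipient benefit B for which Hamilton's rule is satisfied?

0.2928

r to a half first cousin = 1/16 (half first cousins share one grandparent — one path of length 4: r = (1/2)^4 = 1/16).
Hamilton's rule with n recipients of equal r: n·r·B > C, so B > C/(n·r) = 0.0732/(4·0.0625) = 0.2928.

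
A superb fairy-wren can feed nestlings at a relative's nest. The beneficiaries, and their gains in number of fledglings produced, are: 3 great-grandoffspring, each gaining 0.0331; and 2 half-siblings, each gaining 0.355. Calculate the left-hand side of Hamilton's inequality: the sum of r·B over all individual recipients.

0.1899125

r to a great-grandoffspring = 1/8 (three parent–offspring links: r = (1/2)^3 = 1/8).
r to a half-sibling = 1/4 (half-sibs share one parent — one path of length 2: r = (1/2)^2 = 1/4).
Summing one r·B term per recipient: 3·0.125·0.0331 + 2·0.25·0.355 = 0.1899125.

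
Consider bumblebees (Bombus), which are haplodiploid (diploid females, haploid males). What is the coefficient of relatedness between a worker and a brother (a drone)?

Her haploid brother carries none of their father's genes and a random half of their mother's genome; that half matches the maternal half of her own genome with probability 1/2: r = 1/2 · 1/2 = 1/4.

0.25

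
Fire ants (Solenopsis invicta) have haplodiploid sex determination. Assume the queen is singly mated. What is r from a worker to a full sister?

Haplodiploid full sisters inherit their father's entire haploid genome identically (contributing 1/2) and on average half of their mother's contribution (1/2 · 1/2 = 1/4); r = 1/2 + 1/4 = 3/4.

0.75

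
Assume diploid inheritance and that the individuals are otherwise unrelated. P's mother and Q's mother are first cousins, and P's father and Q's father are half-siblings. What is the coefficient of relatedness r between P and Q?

Independent pedigree routes through distinct common ancestors add.
P and Q are related in two ways: second cousins through their mothers (r = 1/32) and half first cousins through their fathers (r = 1/16).
r = 1/32 + 1/16 = 0.09375.

0.09375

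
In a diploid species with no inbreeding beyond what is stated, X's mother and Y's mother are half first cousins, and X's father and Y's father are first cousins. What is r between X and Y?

With two independent routes of shared ancestry, r is the sum of the two contributions.
X and Y are related in two ways: half second cousins through their mothers (r = 1/64) and second cousins through their fathers (r = 1/32).
r = 1/64 + 1/32 = 0.046875.

0.046875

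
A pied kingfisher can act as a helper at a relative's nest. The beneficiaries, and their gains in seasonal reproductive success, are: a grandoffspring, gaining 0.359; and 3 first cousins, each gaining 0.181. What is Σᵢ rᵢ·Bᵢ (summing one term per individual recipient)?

0.157625

r to a grandoffspring = 1/4 (two parent–offspring links: r = (1/2)^2 = 1/4).
r to a first cousin = 0.125 (first cousins share one grandparent pair — two paths of length 4: r = 2·(1/2)^4 = 1/8).
Summing one r·B term per recipient: 1·0.25·0.359 + 3·0.125·0.181 = 0.157625.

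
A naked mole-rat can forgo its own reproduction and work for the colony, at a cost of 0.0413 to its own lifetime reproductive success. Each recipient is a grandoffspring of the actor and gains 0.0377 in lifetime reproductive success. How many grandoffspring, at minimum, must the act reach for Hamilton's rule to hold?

r to a grandoffspring = 0.25 (two parent–offspring links: r = (1/2)^2 = 1/4).
Hamilton's rule: n·r·B > C  ⇒  n > C/(r·B) = 0.0413/(0.25·0.0377) = 4.382.
The smallest integer exceeding 4.382 is 5.

5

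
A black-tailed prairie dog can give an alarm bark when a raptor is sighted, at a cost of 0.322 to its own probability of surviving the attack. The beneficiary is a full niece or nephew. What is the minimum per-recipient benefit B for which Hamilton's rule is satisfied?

1.288

r to a full niece or nephew = 1/4 (full aunt/uncle↔niece/nephew: two paths of length 3 through the shared grandparent pair: r = 2·(1/2)^3 = 1/4).
Hamilton's rule with n recipients of equal r: n·r·B > C, so B > C/(n·r) = 0.322/(1·0.25) = 1.288.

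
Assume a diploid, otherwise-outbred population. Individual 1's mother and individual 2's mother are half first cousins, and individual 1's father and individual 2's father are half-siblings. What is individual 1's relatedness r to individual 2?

Relatedness sums over independent paths through distinct common ancestors.
Individual 1 and individual 2 are related in two ways: half second cousins through their mothers (r = 1/64) and half first cousins through their fathers (r = 1/16).
r = 1/64 + 1/16 = 5/64 = 0.078125.

0.078125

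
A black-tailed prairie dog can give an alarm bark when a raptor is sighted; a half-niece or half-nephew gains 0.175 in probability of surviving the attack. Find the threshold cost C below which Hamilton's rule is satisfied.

0.021875

r to a half-niece or half-nephew = 1/8 (half-aunt/uncle↔niece/nephew: one path of length 3: r = (1/2)^3 = 1/8).
Hamilton's rule: n·r·B > C, so the trait is favored while C < n·r·B = 1·0.125·0.175 = 0.021875.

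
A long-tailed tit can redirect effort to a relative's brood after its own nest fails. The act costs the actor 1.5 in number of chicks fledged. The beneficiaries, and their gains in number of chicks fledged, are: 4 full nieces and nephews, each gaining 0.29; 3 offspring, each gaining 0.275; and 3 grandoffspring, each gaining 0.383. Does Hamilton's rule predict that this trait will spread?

Hamilton's rule: the trait is favored when the sum of r·B over every recipient exceeds the actor's cost C.
r to a full niece or nephew = 0.25 (full aunt/uncle↔niece/nephew: two paths of length 3 through the shared grandparent pair: r = 2·(1/2)^3 = 1/4).
r to an offspring = 0.5 (one parent–offspring link: r = (1/2)^1 = 1/2).
r to a grandoffspring = 0.25 (two parent–offspring links: r = (1/2)^2 = 1/4).
Summing one r·B term per recipient: 4·0.25·0.29 + 3·0.5·0.275 + 3·0.25·0.383 = 0.98975.
0.98975 < 1.5: the indirect benefit is less than the cost.

No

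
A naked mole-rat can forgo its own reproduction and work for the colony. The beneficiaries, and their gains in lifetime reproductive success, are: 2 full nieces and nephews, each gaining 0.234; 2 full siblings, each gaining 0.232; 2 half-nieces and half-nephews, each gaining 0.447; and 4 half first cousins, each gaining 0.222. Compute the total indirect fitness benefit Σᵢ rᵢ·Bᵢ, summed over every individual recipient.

r to a full niece or nephew = 1/4 (full aunt/uncle↔niece/nephew: two paths of length 3 through the shared grandparent pair: r = 2·(1/2)^3 = 1/4).
r to a full sibling = 1/2 (full sibs share both parents — two paths of length 2: r = 2·(1/2)^2 = 1/2).
r to a half-niece or half-nephew = 0.125 (half-aunt/uncle↔niece/nephew: one path of length 3: r = (1/2)^3 = 1/8).
r to a half first cousin = 0.0625 (half first cousins share one grandparent — one path of length 4: r = (1/2)^4 = 1/16).
Summing one r·B term per recipient: 2·0.25·0.234 + 2·0.5·0.232 + 2·0.125·0.447 + 4·0.0625·0.222 = 0.51625.

0.51625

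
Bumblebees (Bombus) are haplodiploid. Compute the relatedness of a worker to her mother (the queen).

0.5

One meiotic link between diploid queen and diploid daughter: r = 1/2.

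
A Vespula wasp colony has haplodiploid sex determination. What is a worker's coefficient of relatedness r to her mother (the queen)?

One meiotic link between diploid queen and diploid daughter: r = 1/2.

0.5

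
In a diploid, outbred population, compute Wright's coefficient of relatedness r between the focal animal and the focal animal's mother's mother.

Each parent–offspring link contributes a factor of 1/2, and independent paths through distinct common ancestors add.
Two parent–offspring links: r = (1/2)^2 = 1/4.

0.25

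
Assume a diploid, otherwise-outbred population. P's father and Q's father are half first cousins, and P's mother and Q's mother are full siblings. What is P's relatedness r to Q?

0.140625

Independent pedigree routes through distinct common ancestors add.
P and Q are related in two ways: half second cousins through their fathers (r = 1/64) and first cousins through their mothers (r = 1/8).
r = 1/64 + 1/8 = 0.140625.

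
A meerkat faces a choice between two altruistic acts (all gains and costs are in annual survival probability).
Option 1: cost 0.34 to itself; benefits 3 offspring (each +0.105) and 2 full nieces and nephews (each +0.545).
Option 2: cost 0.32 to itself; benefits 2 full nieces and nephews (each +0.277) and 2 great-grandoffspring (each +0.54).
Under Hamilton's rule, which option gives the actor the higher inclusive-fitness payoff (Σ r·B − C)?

Option 1

Option 1: r to an offspring = 0.5.
Option 1: r to a full niece or nephew = 0.25.
Option 1: Σ r·B − C = (3·0.5·0.105 + 2·0.25·0.545) − 0.34 = 0.09.
Option 2: r to a full niece or nephew = 0.25.
Option 2: r to a great-grandoffspring = 0.125.
Option 2: Σ r·B − C = (2·0.25·0.277 + 2·0.125·0.54) − 0.32 = -0.0465.
Option 1 has the higher net inclusive-fitness payoff.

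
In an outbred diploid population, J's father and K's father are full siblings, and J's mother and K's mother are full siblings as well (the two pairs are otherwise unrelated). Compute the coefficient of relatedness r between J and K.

0.25

Independent pedigree routes through distinct common ancestors add.
J and K are related in two ways: first cousins through their fathers (r = 1/8) and first cousins through their mothers (r = 1/8) — i.e. double first cousins.
r = 1/8 + 1/8 = 0.25.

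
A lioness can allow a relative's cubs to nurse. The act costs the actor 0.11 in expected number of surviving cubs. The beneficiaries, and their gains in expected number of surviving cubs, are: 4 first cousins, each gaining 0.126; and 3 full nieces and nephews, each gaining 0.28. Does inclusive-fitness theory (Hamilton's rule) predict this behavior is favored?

Hamilton's rule: the trait is favored when the sum of r·B over every recipient exceeds the actor's cost C.
r to a first cousin = 1/8 (first cousins share one grandparent pair — two paths of length 4: r = 2·(1/2)^4 = 1/8).
r to a full niece or nephew = 1/4 (full aunt/uncle↔niece/nephew: two paths of length 3 through the shared grandparent pair: r = 2·(1/2)^3 = 1/4).
Summing one r·B term per recipient: 4·0.125·0.126 + 3·0.25·0.28 = 0.273.
0.273 > 0.11: the indirect benefit exceeds the cost.

Yes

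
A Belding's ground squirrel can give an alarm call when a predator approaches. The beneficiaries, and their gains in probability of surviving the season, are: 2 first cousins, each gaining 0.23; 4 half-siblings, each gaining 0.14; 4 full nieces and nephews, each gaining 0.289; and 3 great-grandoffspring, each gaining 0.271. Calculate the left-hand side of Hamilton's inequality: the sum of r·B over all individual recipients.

r to a first cousin = 0.125 (first cousins share one grandparent pair — two paths of length 4: r = 2·(1/2)^4 = 1/8).
r to a half-sibling = 1/4 (half-sibs share one parent — one path of length 2: r = (1/2)^2 = 1/4).
r to a full niece or nephew = 1/4 (full aunt/uncle↔niece/nephew: two paths of length 3 through the shared grandparent pair: r = 2·(1/2)^3 = 1/4).
r to a great-grandoffspring = 1/8 (three parent–offspring links: r = (1/2)^3 = 1/8).
Summing one r·B term per recipient: 2·0.125·0.23 + 4·0.25·0.14 + 4·0.25·0.289 + 3·0.125·0.271 = 0.588125.

0.588125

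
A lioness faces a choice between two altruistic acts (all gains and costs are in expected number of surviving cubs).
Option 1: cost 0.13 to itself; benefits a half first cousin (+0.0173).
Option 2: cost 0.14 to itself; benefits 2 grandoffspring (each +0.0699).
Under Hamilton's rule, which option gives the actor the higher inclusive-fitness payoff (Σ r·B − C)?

Option 2

Option 1: r to a half first cousin = 0.0625.
Option 1: Σ r·B − C = (1·0.0625·0.0173) − 0.13 = -0.12891875.
Option 2: r to a grandoffspring = 0.25.
Option 2: Σ r·B − C = (2·0.25·0.0699) − 0.14 = -0.10505.
Option 2 has the higher net inclusive-fitness payoff.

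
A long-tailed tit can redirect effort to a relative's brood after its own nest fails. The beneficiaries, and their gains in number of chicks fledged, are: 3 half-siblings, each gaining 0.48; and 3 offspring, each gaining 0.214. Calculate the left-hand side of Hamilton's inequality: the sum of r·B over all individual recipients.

r to a half-sibling = 1/4 (half-sibs share one parent — one path of length 2: r = (1/2)^2 = 1/4).
r to an offspring = 1/2 (one parent–offspring link: r = (1/2)^1 = 1/2).
Summing one r·B term per recipient: 3·0.25·0.48 + 3·0.5·0.214 = 0.681.

0.681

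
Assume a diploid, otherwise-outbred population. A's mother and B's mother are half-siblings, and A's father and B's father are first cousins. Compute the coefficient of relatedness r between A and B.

Wright's path rule: contributions from independent ancestry routes add.
A and B are related in two ways: half first cousins through their mothers (r = 1/16) and second cousins through their fathers (r = 1/32).
r = 1/16 + 1/32 = 0.09375.

0.09375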